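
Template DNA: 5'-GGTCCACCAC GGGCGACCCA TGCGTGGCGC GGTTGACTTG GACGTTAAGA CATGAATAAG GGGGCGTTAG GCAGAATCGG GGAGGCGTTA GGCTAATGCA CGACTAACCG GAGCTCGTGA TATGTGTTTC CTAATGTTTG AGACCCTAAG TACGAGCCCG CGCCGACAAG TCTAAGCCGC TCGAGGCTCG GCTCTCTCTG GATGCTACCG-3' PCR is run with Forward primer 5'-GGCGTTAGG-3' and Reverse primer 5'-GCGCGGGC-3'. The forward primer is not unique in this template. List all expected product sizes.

101 bp, 80 bp

The forward primer GGCGTTAGG matches the top strand at positions 63–71, 84–92.
The reverse primer's reverse complement is GCCCGCGC, matching at positions 156–163.
Each forward site pairs with the reverse site to give a product ending at position 163: sizes 101, 80 bp.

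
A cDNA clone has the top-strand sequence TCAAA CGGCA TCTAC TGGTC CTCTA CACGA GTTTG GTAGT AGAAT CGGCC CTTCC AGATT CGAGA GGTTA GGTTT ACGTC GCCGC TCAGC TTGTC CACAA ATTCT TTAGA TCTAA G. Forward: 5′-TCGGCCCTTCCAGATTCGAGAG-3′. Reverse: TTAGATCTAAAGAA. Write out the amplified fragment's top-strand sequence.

5'-TCGGCCCTTCCAGATTCGAGAGGTTAGGTTTACGTCGCCGCTCAGCTTGTCCACAAATTCTTTAGATCTAA-3'

Forward primer TCGGCCCTTCCAGATTCGAGAG is found on the top strand at positions 45–66.
Taking the reverse complement of TTAGATCTAAAGAA gives TTCTTTAGATCTAA, found at positions 102–115 on the template; the primer anneals here to the top strand with its 3' end pointing upstream.
The product is the template from position 45 through 115 (71 bp).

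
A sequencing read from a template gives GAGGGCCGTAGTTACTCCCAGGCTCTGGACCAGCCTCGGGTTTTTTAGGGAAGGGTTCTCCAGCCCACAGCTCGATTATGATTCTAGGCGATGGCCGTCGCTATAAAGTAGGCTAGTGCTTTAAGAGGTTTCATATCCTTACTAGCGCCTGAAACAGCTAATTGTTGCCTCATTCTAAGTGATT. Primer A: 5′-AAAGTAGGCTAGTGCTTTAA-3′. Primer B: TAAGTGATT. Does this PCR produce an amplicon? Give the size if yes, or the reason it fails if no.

Primer A (AAAGTAGGCTAGTGCTTTAA) matches the top strand at positions 105–124 (3' end points downstream).
Primer B (TAAGTGATT) also matches the top strand directly, at positions 176–184 — its reverse complement AATCACTTA is not present.
Both primers anneal to the bottom strand with 3' ends pointing the same way, so neither can prime synthesis back toward the other.

No product — both primers anneal to the same strand and extend in the same direction.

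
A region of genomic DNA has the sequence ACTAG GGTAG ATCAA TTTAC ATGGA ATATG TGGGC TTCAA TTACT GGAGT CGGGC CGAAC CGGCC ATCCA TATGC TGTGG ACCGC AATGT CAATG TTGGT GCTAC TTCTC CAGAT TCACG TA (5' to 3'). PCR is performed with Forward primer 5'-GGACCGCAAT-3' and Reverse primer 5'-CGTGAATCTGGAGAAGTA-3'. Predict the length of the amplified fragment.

42 bp

Forward primer GGACCGCAAT is found on the top strand at positions 79–88.
Taking the reverse complement of CGTGAATCTGGAGAAGTA gives TACTTCTCCAGATTCACG, found at positions 103–120 on the template; the primer anneals here to the top strand with its 3' end pointing upstream.
The product runs from position 79 to position 120, so its length is 120 − 79 + 1 = 42 bp.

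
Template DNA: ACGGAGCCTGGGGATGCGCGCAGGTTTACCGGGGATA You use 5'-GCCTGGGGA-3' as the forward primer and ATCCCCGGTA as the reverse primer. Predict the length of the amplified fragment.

31 bp

Scanning the template, GCCTGGGGA occurs at positions 6–14; this primer anneals to the bottom strand there with its 3' end pointing downstream.
Reverse complement of the reverse primer: TACCGGGGAT. This occurs on the top strand at positions 27–36.
Amplicon spans positions 6–36: 31 bp.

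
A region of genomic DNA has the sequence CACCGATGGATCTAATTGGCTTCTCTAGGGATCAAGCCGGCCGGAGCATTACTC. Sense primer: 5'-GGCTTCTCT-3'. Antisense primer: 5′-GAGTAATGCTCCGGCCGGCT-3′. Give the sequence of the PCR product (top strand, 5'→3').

The forward primer matches the template at positions 18–26.
The reverse primer's reverse complement is AGCCGGCCGGAGCATTACTC, which matches the template at positions 35–54.
The product is the template from position 18 through 54 (37 bp).

5'-GGCTTCTCTAGGGATCAAGCCGGCCGGAGCATTACTC-3'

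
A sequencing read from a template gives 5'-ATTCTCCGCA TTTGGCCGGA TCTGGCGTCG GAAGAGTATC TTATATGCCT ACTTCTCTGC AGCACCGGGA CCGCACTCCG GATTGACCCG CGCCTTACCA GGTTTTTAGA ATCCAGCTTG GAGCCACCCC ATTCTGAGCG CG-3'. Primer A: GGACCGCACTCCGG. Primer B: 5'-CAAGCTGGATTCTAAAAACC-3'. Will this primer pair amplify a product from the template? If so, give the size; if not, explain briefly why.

Primer A (GGACCGCACTCCGG) matches the top strand at positions 68–81; it acts as a forward primer.
Primer B's reverse complement is GGTTTTTAGAATCCAGCTTG, matching the top strand at positions 101–120; it acts as a reverse primer.
The 3' ends face each other across positions 68–120, giving a 53 bp product.

Yes — a 53 bp product.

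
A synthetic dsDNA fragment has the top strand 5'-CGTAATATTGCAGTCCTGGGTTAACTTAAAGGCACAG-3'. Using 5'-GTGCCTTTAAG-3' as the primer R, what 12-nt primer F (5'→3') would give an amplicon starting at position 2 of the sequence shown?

5'-GTAATATTGCAG-3'

The reverse primer's reverse complement CTTAAAGGCAC matches the template at positions 25–35; the product starts at position 2.
The forward primer is identical to the top strand over positions 2–13: GTAATATTGCAG.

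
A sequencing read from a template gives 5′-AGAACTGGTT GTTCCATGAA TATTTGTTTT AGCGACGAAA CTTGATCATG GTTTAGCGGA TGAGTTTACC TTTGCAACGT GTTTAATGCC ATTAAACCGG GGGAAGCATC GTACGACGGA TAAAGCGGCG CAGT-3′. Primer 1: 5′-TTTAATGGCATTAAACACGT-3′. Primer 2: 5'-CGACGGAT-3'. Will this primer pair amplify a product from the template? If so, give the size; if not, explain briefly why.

Primer 1 (TTTAATGGCATTAAACACGT) has reverse complement ACGTGTTTAATGCCATTAAA, which matches the top strand at positions 77–96; primer 1 anneals to the top strand there with its 3' end pointing upstream toward position 77.
Primer 2 (CGACGGAT) matches the top strand directly at positions 114–121; it anneals to the bottom strand with its 3' end pointing downstream toward position 121.
The 3' ends diverge (primer 1 extends toward position 1, primer 2 toward position 134), so the primers never converge on a shared product.

No product — the primers' 3' ends point away from each other.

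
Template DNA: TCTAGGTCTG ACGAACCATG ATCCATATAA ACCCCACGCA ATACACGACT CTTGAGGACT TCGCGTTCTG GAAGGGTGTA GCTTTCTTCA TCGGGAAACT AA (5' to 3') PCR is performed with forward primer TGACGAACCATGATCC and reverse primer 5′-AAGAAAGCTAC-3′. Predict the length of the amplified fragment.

80 bp

The forward primer matches the template at positions 9–24.
Reverse complement of the reverse primer: GTAGCTTTCTT. This occurs on the top strand at positions 78–88.
Product length = (reverse-primer end) − (forward-primer start) + 1 = 88 − 9 + 1 = 80 bp.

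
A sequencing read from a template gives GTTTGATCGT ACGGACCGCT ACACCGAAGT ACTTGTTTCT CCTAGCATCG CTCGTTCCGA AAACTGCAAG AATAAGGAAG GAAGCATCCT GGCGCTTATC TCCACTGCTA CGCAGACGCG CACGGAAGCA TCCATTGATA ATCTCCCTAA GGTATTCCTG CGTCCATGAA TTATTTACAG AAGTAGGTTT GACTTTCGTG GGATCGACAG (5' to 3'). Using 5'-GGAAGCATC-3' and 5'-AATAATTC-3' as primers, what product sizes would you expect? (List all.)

96 bp, 52 bp

The forward primer GGAAGCATC matches the top strand at positions 80–88, 124–132.
The reverse primer's reverse complement is GAATTATT, matching at positions 168–175.
Each forward site pairs with the reverse site to give a product ending at position 175: sizes 96, 52 bp.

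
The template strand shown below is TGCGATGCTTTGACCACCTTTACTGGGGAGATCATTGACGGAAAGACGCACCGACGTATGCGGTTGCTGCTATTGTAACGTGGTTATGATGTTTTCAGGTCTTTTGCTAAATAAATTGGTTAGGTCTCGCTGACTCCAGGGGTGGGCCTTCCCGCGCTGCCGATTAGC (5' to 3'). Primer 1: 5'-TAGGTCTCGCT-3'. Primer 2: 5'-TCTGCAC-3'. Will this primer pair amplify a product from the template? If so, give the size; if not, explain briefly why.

No product — primer 2 has no binding site in the template.

Primer 2 (TCTGCAC) does not match the top strand, and its reverse complement GTGCAGA does not match either.
With no annealing site for primer 2, no amplification occurs.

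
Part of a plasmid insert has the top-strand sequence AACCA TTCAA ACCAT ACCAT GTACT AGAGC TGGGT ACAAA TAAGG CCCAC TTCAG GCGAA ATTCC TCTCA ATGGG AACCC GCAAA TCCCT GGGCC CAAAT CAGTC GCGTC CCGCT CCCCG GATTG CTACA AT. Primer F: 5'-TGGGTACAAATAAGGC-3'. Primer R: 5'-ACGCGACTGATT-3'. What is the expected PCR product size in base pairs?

79 bp

The forward primer matches the template at positions 31–46.
Reverse complement of the reverse primer: AATCAGTCGCGT. This occurs on the top strand at positions 98–109.
The product runs from position 31 to position 109, so its length is 109 − 31 + 1 = 79 bp.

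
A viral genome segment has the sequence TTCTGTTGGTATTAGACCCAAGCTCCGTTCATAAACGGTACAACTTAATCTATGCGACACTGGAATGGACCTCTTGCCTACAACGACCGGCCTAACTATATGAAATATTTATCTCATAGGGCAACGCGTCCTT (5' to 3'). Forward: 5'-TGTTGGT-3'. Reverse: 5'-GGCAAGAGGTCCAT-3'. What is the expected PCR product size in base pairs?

The forward primer matches the template at positions 4–10.
Reverse complement of the reverse primer: ATGGACCTCTTGCC. This occurs on the top strand at positions 65–78.
Amplicon spans positions 4–78: 75 bp.

75 bp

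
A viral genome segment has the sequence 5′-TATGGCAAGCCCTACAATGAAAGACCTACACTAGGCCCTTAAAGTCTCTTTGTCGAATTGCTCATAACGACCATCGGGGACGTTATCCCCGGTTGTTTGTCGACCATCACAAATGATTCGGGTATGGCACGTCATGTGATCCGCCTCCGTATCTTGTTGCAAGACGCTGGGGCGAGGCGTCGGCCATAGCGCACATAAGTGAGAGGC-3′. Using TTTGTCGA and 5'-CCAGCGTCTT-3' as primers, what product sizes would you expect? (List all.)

The forward primer TTTGTCGA matches the top strand at positions 49–56, 96–103.
The reverse primer's reverse complement is AAGACGCTGG, matching at positions 161–170.
Each forward site pairs with the reverse site to give a product ending at position 170: sizes 122, 75 bp.

122 bp, 75 bp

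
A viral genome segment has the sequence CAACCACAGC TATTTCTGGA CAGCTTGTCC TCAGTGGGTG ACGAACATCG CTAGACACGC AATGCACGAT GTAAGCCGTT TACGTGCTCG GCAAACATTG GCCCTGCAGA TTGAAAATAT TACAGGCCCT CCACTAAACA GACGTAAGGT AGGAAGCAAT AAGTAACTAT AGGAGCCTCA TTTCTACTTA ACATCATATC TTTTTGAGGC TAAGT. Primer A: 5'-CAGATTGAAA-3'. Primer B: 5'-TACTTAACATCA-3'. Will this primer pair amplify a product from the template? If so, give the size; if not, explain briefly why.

No product — both primers anneal to the same strand and extend in the same direction.

Primer A (CAGATTGAAA) matches the top strand at positions 107–116 (3' end points downstream).
Primer B (TACTTAACATCA) also matches the top strand directly, at positions 185–196 — its reverse complement TGATGTTAAGTA is not present.
Both primers anneal to the bottom strand with 3' ends pointing the same way, so neither can prime synthesis back toward the other.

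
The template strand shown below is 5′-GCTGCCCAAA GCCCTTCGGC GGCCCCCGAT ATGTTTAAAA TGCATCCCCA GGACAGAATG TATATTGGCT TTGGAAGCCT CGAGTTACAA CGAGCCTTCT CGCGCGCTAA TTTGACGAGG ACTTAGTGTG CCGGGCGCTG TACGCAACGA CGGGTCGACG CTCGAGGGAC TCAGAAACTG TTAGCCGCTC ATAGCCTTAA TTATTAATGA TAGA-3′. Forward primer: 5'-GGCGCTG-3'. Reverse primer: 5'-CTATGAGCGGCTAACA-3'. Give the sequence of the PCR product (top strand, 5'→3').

5'-GGCGCTGTACGCAACGACGGGTCGACGCTCGAGGGACTCAGAAACTGTTAGCCGCTCATAG-3'

Scanning the template, GGCGCTG occurs at positions 134–140; this primer anneals to the bottom strand there with its 3' end pointing downstream.
Reverse complement of the reverse primer: TGTTAGCCGCTCATAG. This occurs on the top strand at positions 179–194.
The product is the template from position 134 through 194 (61 bp).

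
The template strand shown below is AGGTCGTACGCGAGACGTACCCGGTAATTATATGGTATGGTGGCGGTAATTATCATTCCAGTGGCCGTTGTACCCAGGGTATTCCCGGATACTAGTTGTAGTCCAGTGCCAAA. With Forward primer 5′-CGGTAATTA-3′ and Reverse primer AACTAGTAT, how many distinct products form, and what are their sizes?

Two products: 76 bp, 54 bp

The forward primer CGGTAATTA matches the top strand at positions 22–30, 44–52.
The reverse primer's reverse complement is ATACTAGTT, matching at positions 89–97.
Each forward site pairs with the reverse site to give a product ending at position 97: sizes 76, 54 bp.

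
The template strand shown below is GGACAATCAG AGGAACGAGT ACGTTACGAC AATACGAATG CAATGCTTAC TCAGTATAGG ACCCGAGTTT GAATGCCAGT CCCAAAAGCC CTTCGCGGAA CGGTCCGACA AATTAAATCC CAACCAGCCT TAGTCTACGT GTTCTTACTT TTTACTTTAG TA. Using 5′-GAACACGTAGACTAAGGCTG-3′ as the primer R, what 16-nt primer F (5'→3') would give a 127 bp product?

The reverse primer's reverse complement CAGCCTTAGTCTACGTGTTC matches the template at positions 125–144, so the product ends at position 144.
A 127 bp product then starts at position 144 − 127 + 1 = 18.
The forward primer is identical to the top strand there: AGTACGTTACGACAAT.

5'-AGTACGTTACGACAAT-3'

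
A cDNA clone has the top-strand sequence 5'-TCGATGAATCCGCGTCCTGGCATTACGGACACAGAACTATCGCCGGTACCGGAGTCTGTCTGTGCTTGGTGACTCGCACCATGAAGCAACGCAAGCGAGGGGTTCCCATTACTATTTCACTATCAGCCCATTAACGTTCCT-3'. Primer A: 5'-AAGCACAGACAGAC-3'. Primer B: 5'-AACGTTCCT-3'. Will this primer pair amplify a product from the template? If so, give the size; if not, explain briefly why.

No product — the primers' 3' ends point away from each other.

Primer A (AAGCACAGACAGAC) has reverse complement GTCTGTCTGTGCTT, which matches the top strand at positions 54–67; primer A anneals to the top strand there with its 3' end pointing upstream toward position 54.
Primer B (AACGTTCCT) matches the top strand directly at positions 133–141; it anneals to the bottom strand with its 3' end pointing downstream toward position 141.
The 3' ends diverge (primer A extends toward position 1, primer B toward position 141), so the primers never converge on a shared product.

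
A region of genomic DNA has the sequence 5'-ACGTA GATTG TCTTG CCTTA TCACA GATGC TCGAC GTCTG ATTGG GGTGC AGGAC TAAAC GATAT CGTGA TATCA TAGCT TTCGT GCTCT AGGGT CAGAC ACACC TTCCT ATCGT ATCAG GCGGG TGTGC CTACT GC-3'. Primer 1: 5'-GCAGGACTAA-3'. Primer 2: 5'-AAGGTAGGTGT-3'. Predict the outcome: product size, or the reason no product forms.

No product — primer 2 has no binding site in the template.

Primer 2 (AAGGTAGGTGT) does not match the top strand, and its reverse complement ACACCTACCTT does not match either.
With no annealing site for primer 2, no amplification occurs.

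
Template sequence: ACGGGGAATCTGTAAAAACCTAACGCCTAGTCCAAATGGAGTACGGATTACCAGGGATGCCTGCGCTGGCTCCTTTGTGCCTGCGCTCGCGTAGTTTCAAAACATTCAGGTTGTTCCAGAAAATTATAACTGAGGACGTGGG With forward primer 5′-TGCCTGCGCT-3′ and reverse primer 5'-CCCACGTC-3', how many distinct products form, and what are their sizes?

The forward primer TGCCTGCGCT matches the top strand at positions 58–67, 78–87.
The reverse primer's reverse complement is GACGTGGG, matching at positions 135–142.
Each forward site pairs with the reverse site to give a product ending at position 142: sizes 85, 65 bp.

Two products: 85 bp, 65 bp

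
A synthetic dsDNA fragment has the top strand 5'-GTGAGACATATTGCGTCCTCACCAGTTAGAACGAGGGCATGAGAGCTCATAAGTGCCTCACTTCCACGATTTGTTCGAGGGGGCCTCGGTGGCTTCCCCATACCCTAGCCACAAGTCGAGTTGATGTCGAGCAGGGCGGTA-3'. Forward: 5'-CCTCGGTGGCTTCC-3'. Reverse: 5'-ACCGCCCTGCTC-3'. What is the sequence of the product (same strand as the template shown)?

5'-CCTCGGTGGCTTCCCCATACCCTAGCCACAAGTCGAGTTGATGTCGAGCAGGGCGGT-3'

The forward primer matches the template at positions 84–97.
Taking the reverse complement of ACCGCCCTGCTC gives GAGCAGGGCGGT, found at positions 129–140 on the template; the primer anneals here to the top strand with its 3' end pointing upstream.
The product is the template from position 84 through 140 (57 bp).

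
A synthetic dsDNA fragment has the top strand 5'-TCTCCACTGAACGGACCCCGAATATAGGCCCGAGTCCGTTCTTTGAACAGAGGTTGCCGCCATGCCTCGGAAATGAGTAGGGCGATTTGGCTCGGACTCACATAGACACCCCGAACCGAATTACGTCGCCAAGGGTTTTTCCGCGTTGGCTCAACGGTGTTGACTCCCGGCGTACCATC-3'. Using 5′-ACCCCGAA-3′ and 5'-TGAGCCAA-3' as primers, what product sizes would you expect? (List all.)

139 bp, 46 bp

The forward primer ACCCCGAA matches the top strand at positions 15–22, 108–115.
The reverse primer's reverse complement is TTGGCTCA, matching at positions 146–153.
Each forward site pairs with the reverse site to give a product ending at position 153: sizes 139, 46 bp.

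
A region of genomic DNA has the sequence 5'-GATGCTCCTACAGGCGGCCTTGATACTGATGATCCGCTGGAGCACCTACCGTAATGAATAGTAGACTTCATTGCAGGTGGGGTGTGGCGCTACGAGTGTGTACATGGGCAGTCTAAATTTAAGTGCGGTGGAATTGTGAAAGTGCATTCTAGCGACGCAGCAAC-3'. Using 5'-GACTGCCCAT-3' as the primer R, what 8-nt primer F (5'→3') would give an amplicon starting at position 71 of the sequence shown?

5'-TTGCAGGT-3'

The reverse primer's reverse complement ATGGGCAGTC matches the template at positions 104–113; the product starts at position 71.
The forward primer is identical to the top strand over positions 71–78: TTGCAGGT.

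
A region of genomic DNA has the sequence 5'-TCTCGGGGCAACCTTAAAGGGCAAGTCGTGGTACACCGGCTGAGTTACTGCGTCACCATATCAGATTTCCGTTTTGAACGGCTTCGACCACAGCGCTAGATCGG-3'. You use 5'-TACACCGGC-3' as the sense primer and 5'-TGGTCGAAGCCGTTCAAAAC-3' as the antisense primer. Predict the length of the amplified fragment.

The forward primer matches the template at positions 32–40.
Taking the reverse complement of TGGTCGAAGCCGTTCAAAAC gives GTTTTGAACGGCTTCGACCA, found at positions 71–90 on the template; the primer anneals here to the top strand with its 3' end pointing upstream.
Product length = (reverse-primer end) − (forward-primer start) + 1 = 90 − 32 + 1 = 59 bp.

59 bp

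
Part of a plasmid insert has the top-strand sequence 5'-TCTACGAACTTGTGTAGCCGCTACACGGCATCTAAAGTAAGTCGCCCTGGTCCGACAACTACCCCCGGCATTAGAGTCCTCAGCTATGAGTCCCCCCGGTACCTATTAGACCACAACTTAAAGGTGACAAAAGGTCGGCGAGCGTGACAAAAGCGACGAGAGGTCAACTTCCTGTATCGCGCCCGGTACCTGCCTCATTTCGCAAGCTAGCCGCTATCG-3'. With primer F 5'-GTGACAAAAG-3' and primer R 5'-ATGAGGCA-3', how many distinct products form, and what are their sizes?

The forward primer GTGACAAAAG matches the top strand at positions 124–133, 144–153.
The reverse primer's reverse complement is TGCCTCAT, matching at positions 191–198.
Each forward site pairs with the reverse site to give a product ending at position 198: sizes 75, 55 bp.

Two products: 75 bp, 55 bp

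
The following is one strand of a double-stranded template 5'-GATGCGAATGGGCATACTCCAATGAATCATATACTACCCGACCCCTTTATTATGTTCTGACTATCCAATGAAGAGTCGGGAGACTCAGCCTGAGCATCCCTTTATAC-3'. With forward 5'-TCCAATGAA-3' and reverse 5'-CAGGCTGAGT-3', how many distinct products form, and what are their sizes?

The forward primer TCCAATGAA matches the top strand at positions 18–26, 64–72.
The reverse primer's reverse complement is ACTCAGCCTG, matching at positions 83–92.
Each forward site pairs with the reverse site to give a product ending at position 92: sizes 75, 29 bp.

Two products: 75 bp, 29 bp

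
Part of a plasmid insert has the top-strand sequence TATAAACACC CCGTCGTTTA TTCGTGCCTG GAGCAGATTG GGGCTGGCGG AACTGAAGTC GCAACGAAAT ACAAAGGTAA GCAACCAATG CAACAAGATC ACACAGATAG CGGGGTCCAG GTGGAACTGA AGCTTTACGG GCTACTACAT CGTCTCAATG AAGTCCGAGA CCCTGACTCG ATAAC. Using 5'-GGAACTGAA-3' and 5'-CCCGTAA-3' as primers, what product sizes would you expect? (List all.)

93 bp, 19 bp

The forward primer GGAACTGAA matches the top strand at positions 49–57, 123–131.
The reverse primer's reverse complement is TTACGGG, matching at positions 135–141.
Each forward site pairs with the reverse site to give a product ending at position 141: sizes 93, 19 bp.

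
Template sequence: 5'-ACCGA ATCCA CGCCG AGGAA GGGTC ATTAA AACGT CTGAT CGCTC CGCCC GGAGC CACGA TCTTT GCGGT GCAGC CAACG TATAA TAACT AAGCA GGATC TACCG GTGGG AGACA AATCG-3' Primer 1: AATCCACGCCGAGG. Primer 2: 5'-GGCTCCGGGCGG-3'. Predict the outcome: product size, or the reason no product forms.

Primer 1 (AATCCACGCCGAGG) matches the top strand at positions 5–18; it acts as a forward primer.
Primer 2's reverse complement is CCGCCCGGAGCC, matching the top strand at positions 45–56; it acts as a reverse primer.
The 3' ends face each other across positions 5–56, giving a 52 bp product.

Yes — a 52 bp product.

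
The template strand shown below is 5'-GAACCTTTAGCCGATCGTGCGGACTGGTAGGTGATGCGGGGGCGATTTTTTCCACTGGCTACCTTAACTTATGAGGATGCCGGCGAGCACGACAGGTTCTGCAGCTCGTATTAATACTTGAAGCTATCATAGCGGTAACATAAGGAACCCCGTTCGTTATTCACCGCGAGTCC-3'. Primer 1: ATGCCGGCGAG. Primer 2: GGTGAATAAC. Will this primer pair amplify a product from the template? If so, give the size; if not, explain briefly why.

Primer 1 (ATGCCGGCGAG) matches the top strand at positions 77–87; it acts as a forward primer.
Primer 2's reverse complement is GTTATTCACC, matching the top strand at positions 156–165; it acts as a reverse primer.
The 3' ends face each other across positions 77–165, giving an 89 bp product.

Yes — an 89 bp product.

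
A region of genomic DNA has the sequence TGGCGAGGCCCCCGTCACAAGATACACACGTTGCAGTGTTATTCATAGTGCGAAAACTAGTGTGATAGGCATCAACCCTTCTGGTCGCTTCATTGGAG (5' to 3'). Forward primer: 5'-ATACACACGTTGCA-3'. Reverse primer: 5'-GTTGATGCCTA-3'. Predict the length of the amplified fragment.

The forward primer matches the template at positions 22–35.
Taking the reverse complement of GTTGATGCCTA gives TAGGCATCAAC, found at positions 66–76 on the template; the primer anneals here to the top strand with its 3' end pointing upstream.
The product runs from position 22 to position 76, so its length is 76 − 22 + 1 = 55 bp.

55 bp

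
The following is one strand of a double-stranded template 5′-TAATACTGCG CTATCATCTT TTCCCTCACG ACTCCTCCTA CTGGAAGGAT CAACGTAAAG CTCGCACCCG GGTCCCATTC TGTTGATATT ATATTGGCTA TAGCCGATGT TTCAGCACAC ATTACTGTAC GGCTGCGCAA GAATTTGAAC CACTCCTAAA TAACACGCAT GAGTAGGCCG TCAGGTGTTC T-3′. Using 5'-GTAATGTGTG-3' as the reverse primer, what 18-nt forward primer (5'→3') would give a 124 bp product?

5'-AATACTGCGCTATCATCT-3'

The reverse primer's reverse complement CACACATTAC matches the template at positions 116–125, so the product ends at position 125.
A 124 bp product then starts at position 125 − 124 + 1 = 2.
The forward primer is identical to the top strand there: AATACTGCGCTATCATCT.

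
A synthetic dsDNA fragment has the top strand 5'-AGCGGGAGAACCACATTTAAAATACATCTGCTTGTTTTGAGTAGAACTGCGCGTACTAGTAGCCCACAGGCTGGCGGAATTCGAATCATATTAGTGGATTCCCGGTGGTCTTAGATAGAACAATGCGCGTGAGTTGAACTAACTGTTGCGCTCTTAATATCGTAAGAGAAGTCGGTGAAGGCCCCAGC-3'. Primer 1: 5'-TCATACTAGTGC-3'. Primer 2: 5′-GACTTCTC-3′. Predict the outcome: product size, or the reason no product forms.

Primer 1 (TCATACTAGTGC) does not match the top strand, and its reverse complement GCACTAGTATGA does not match either.
With no annealing site for primer 1, no amplification occurs.

No product — primer 1 has no binding site in the template.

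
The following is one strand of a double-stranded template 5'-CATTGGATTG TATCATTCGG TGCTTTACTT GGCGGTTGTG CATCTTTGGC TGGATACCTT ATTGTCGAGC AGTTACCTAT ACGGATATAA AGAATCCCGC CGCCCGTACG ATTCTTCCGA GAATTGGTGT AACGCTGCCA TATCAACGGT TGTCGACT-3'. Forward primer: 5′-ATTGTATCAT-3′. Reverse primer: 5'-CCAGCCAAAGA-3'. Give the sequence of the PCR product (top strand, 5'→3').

5'-ATTGTATCATTCGGTGCTTTACTTGGCGGTTGTGCATCTTTGGCTGG-3'

Scanning the template, ATTGTATCAT occurs at positions 7–16; this primer anneals to the bottom strand there with its 3' end pointing downstream.
The reverse primer's reverse complement is TCTTTGGCTGG, which matches the template at positions 43–53.
The product is the template from position 7 through 53 (47 bp).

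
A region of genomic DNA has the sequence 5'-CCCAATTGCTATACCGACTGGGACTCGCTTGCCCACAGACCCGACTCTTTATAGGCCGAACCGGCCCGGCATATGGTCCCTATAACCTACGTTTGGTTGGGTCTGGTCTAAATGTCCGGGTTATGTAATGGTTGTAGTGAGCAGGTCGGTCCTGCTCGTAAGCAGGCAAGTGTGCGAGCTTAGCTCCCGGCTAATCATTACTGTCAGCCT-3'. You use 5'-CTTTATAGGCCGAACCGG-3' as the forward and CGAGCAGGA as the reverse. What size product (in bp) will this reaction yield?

The forward primer matches the template at positions 47–64.
Taking the reverse complement of CGAGCAGGA gives TCCTGCTCG, found at positions 150–158 on the template; the primer anneals here to the top strand with its 3' end pointing upstream.
The product runs from position 47 to position 158, so its length is 158 − 47 + 1 = 112 bp.

112 bp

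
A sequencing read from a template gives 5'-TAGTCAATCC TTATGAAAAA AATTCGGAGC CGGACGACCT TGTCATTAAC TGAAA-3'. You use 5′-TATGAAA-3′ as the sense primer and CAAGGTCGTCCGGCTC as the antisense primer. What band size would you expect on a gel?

31 bp

Scanning the template, TATGAAA occurs at positions 12–18; this primer anneals to the bottom strand there with its 3' end pointing downstream.
The reverse primer's reverse complement is GAGCCGGACGACCTTG, which matches the template at positions 27–42.
Amplicon spans positions 12–42: 31 bp.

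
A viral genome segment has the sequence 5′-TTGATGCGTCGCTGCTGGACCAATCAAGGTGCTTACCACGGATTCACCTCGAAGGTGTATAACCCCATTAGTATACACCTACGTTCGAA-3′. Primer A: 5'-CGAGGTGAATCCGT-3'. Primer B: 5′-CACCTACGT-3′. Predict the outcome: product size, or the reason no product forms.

No product — the primers' 3' ends point away from each other.

Primer A (CGAGGTGAATCCGT) has reverse complement ACGGATTCACCTCG, which matches the top strand at positions 38–51; primer A anneals to the top strand there with its 3' end pointing upstream toward position 38.
Primer B (CACCTACGT) matches the top strand directly at positions 76–84; it anneals to the bottom strand with its 3' end pointing downstream toward position 84.
The 3' ends diverge (primer A extends toward position 1, primer B toward position 89), so the primers never converge on a shared product.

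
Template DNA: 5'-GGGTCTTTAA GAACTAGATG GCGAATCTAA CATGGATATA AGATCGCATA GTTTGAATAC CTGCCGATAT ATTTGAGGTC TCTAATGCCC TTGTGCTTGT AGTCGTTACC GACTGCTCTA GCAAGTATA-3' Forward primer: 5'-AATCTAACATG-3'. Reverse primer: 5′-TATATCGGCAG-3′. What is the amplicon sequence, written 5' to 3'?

5'-AATCTAACATGGATATAAGATCGCATAGTTTGAATACCTGCCGATATA-3'

The forward primer matches the template at positions 24–34.
Taking the reverse complement of TATATCGGCAG gives CTGCCGATATA, found at positions 61–71 on the template; the primer anneals here to the top strand with its 3' end pointing upstream.
The product is the template from position 24 through 71 (48 bp).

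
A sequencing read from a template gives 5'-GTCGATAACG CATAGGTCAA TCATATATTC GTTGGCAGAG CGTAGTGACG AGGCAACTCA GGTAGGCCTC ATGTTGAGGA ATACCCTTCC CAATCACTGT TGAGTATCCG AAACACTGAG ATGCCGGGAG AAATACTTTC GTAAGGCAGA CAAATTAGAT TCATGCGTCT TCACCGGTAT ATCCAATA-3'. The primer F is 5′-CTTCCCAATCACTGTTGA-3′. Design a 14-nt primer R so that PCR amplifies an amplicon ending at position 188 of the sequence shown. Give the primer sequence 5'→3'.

5'-TATTGGATATACCG-3'

The forward primer binds at positions 86–103; the product's 3' end on the top strand is position 188.
The reverse primer anneals to the top strand over positions 175–188, i.e. to CGGTATATCCAATA.
Its sequence written 5'→3' is the reverse complement: TATTGGATATACCG.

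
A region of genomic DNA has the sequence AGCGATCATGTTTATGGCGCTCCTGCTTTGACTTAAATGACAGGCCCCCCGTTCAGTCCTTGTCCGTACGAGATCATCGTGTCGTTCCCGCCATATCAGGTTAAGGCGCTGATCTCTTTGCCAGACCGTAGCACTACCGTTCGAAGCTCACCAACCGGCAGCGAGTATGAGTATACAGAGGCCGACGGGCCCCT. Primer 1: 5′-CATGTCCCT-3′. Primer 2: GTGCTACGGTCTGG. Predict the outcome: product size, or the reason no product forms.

No product — primer 1 has no binding site in the template.

Primer 1 (CATGTCCCT) does not match the top strand, and its reverse complement AGGGACATG does not match either.
With no annealing site for primer 1, no amplification occurs.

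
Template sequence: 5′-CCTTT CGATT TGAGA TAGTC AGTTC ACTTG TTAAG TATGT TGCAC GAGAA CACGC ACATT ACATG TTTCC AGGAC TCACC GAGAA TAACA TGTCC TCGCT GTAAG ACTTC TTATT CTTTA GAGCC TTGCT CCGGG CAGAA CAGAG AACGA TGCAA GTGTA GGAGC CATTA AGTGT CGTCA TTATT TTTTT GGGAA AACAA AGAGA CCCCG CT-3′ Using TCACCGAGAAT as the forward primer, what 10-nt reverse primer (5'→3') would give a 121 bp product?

The forward primer binds at positions 76–86, so a 121 bp product ends at position 76 + 121 − 1 = 196.
The reverse primer anneals to the top strand over positions 187–196, i.e. to TTTTGGGAAA.
Its sequence written 5'→3' is the reverse complement: TTTCCCAAAA.

5'-TTTCCCAAAA-3'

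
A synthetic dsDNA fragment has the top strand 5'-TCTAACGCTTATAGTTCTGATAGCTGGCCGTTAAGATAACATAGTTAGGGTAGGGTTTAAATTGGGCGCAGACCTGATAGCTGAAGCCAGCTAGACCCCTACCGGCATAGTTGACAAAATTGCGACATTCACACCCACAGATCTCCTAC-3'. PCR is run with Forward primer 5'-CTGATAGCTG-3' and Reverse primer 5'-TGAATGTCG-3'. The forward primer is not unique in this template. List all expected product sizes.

115 bp, 58 bp

The forward primer CTGATAGCTG matches the top strand at positions 17–26, 74–83.
The reverse primer's reverse complement is CGACATTCA, matching at positions 123–131.
Each forward site pairs with the reverse site to give a product ending at position 131: sizes 115, 58 bp.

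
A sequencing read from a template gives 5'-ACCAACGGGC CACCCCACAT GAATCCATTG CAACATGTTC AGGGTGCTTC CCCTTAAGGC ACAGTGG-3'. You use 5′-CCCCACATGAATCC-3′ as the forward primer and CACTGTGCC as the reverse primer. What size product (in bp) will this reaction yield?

Scanning the template, CCCCACATGAATCC occurs at positions 13–26; this primer anneals to the bottom strand there with its 3' end pointing downstream.
The reverse primer's reverse complement is GGCACAGTG, which matches the template at positions 58–66.
The product runs from position 13 to position 66, so its length is 66 − 13 + 1 = 54 bp.

54 bp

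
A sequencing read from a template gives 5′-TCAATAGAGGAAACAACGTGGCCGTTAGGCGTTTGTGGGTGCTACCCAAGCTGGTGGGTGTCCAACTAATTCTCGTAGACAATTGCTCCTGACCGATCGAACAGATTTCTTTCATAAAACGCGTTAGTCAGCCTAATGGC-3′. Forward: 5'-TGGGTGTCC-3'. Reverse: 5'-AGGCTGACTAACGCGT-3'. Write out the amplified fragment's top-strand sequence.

The forward primer matches the template at positions 55–63.
Reverse complement of the reverse primer: ACGCGTTAGTCAGCCT. This occurs on the top strand at positions 119–134.
The product is the template from position 55 through 134 (80 bp).

5'-TGGGTGTCCAACTAATTCTCGTAGACAATTGCTCCTGACCGATCGAACAGATTTCTTTCATAAAACGCGTTAGTCAGCCT-3'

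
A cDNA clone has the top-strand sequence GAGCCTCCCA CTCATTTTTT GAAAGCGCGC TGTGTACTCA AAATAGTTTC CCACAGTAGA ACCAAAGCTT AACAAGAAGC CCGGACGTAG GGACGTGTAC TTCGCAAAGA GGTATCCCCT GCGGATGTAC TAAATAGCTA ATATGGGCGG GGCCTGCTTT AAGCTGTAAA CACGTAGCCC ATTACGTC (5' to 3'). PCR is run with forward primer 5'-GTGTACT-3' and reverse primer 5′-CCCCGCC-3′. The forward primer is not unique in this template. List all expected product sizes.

121 bp, 58 bp

The forward primer GTGTACT matches the top strand at positions 32–38, 95–101.
The reverse primer's reverse complement is GGCGGGG, matching at positions 146–152.
Each forward site pairs with the reverse site to give a product ending at position 152: sizes 121, 58 bp.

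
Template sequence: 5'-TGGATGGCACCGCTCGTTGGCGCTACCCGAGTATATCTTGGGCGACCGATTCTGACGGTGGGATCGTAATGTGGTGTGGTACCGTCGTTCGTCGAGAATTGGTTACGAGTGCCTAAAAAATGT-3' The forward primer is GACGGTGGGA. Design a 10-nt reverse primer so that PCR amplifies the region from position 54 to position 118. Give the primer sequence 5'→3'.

5'-TTTTAGGCAC-3'

The product's 3' end on the top strand is position 118.
The reverse primer anneals to the top strand over positions 109–118, i.e. to GTGCCTAAAA.
Its sequence written 5'→3' is the reverse complement: TTTTAGGCAC.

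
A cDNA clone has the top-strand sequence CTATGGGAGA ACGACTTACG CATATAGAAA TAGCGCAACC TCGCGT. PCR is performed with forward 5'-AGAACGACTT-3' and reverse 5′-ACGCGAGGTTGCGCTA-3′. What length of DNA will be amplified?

Scanning the template, AGAACGACTT occurs at positions 8–17; this primer anneals to the bottom strand there with its 3' end pointing downstream.
Reverse complement of the reverse primer: TAGCGCAACCTCGCGT. This occurs on the top strand at positions 31–46.
Amplicon spans positions 8–46: 39 bp.

39 bp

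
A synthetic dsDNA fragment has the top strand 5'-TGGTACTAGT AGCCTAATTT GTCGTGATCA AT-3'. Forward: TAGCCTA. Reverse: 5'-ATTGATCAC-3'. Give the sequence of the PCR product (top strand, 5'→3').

The forward primer matches the template at positions 10–16.
Taking the reverse complement of ATTGATCAC gives GTGATCAAT, found at positions 24–32 on the template; the primer anneals here to the top strand with its 3' end pointing upstream.
The product is the template from position 10 through 32 (23 bp).

5'-TAGCCTAATTTGTCGTGATCAAT-3'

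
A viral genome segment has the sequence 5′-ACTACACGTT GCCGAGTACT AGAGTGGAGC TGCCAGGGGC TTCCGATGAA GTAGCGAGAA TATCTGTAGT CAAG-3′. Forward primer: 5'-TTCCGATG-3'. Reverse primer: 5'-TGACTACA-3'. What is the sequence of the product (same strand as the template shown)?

5'-TTCCGATGAAGTAGCGAGAATATCTGTAGTCA-3'

Scanning the template, TTCCGATG occurs at positions 41–48; this primer anneals to the bottom strand there with its 3' end pointing downstream.
Taking the reverse complement of TGACTACA gives TGTAGTCA, found at positions 65–72 on the template; the primer anneals here to the top strand with its 3' end pointing upstream.
The product is the template from position 41 through 72 (32 bp).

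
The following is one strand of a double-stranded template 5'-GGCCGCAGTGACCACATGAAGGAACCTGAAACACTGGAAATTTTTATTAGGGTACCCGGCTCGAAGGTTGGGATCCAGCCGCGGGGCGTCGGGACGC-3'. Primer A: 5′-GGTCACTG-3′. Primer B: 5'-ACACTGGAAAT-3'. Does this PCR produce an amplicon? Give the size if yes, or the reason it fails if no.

No product — the primers' 3' ends point away from each other.

Primer A (GGTCACTG) has reverse complement CAGTGACC, which matches the top strand at positions 6–13; primer A anneals to the top strand there with its 3' end pointing upstream toward position 6.
Primer B (ACACTGGAAAT) matches the top strand directly at positions 31–41; it anneals to the bottom strand with its 3' end pointing downstream toward position 41.
The 3' ends diverge (primer A extends toward position 1, primer B toward position 97), so the primers never converge on a shared product.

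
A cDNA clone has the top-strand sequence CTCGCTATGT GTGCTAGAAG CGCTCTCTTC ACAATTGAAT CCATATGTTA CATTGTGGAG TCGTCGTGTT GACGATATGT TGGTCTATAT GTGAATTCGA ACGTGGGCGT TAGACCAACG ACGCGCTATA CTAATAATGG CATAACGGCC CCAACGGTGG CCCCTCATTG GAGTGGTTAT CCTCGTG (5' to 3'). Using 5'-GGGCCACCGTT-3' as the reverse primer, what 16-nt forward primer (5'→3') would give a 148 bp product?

The reverse primer's reverse complement AACGGTGGCCC matches the template at positions 153–163, so the product ends at position 163.
A 148 bp product then starts at position 163 − 148 + 1 = 16.
The forward primer is identical to the top strand there: AGAAGCGCTCTCTTCA.

5'-AGAAGCGCTCTCTTCA-3'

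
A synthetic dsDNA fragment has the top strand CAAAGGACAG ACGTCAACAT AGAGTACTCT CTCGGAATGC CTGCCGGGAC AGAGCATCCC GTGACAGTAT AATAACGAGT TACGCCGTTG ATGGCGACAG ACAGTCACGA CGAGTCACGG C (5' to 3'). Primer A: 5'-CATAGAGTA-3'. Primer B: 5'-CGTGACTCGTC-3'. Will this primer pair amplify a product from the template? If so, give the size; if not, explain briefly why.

Primer A (CATAGAGTA) matches the top strand at positions 18–26; it acts as a forward primer.
Primer B's reverse complement is GACGAGTCACG, matching the top strand at positions 109–119; it acts as a reverse primer.
The 3' ends face each other across positions 18–119, giving a 102 bp product.

Yes — a 102 bp product.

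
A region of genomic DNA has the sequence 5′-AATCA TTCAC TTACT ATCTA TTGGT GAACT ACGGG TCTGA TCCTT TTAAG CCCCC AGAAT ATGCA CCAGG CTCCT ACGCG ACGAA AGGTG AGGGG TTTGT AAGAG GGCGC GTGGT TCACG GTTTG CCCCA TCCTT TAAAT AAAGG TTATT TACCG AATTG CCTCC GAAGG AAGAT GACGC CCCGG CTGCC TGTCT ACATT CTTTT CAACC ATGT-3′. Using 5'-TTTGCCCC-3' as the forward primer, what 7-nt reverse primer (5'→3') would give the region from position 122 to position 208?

5'-TTGAAAA-3'

The product's 3' end on the top strand is position 208.
The reverse primer anneals to the top strand over positions 202–208, i.e. to TTTTCAA.
Its sequence written 5'→3' is the reverse complement: TTGAAAA.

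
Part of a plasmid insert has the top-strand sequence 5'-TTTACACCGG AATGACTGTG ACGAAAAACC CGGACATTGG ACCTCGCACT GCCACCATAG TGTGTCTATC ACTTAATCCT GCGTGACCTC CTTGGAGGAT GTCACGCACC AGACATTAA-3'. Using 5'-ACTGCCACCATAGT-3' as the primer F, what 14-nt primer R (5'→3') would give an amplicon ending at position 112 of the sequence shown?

5'-CTGGTGCGTGACAT-3'

The forward primer binds at positions 48–61; the product's 3' end on the top strand is position 112.
The reverse primer anneals to the top strand over positions 99–112, i.e. to ATGTCACGCACCAG.
Its sequence written 5'→3' is the reverse complement: CTGGTGCGTGACAT.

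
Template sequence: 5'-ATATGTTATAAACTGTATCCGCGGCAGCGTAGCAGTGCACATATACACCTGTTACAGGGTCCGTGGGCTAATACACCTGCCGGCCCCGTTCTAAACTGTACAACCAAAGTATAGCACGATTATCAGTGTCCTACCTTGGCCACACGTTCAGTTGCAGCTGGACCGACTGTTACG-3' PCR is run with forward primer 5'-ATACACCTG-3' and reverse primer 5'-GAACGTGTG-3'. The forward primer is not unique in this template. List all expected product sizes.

The forward primer ATACACCTG matches the top strand at positions 43–51, 71–79.
The reverse primer's reverse complement is CACACGTTC, matching at positions 141–149.
Each forward site pairs with the reverse site to give a product ending at position 149: sizes 107, 79 bp.

107 bp, 79 bp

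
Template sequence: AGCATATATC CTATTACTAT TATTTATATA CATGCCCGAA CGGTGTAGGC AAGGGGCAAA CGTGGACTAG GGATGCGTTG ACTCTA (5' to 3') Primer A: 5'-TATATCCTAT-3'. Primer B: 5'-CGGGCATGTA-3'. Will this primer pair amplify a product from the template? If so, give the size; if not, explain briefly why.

Primer A (TATATCCTAT) matches the top strand at positions 5–14; it acts as a forward primer.
Primer B's reverse complement is TACATGCCCG, matching the top strand at positions 29–38; it acts as a reverse primer.
The 3' ends face each other across positions 5–38, giving a 34 bp product.

Yes — a 34 bp product.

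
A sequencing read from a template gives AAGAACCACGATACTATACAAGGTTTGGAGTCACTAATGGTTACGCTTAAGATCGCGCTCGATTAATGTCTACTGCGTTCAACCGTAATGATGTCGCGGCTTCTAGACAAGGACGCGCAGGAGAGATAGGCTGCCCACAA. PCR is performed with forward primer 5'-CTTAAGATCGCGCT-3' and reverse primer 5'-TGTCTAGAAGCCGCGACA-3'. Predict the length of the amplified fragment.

The forward primer matches the template at positions 46–59.
The reverse primer's reverse complement is TGTCGCGGCTTCTAGACA, which matches the template at positions 92–109.
The product runs from position 46 to position 109, so its length is 109 − 46 + 1 = 64 bp.

64 bp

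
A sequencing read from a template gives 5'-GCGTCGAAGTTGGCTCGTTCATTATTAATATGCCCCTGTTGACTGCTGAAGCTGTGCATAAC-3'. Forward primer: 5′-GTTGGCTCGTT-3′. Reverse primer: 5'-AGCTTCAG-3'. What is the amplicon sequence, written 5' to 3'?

5'-GTTGGCTCGTTCATTATTAATATGCCCCTGTTGACTGCTGAAGCT-3'

The forward primer matches the template at positions 9–19.
The reverse primer's reverse complement is CTGAAGCT, which matches the template at positions 46–53.
The product is the template from position 9 through 53 (45 bp).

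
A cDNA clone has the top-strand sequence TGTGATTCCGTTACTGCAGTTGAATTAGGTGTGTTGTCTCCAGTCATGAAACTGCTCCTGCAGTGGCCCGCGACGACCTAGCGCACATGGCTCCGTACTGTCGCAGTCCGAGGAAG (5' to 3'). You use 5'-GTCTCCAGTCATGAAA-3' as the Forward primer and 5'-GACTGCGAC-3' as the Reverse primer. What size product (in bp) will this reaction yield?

The forward primer matches the template at positions 36–51.
Taking the reverse complement of GACTGCGAC gives GTCGCAGTC, found at positions 100–108 on the template; the primer anneals here to the top strand with its 3' end pointing upstream.
Product length = (reverse-primer end) − (forward-primer start) + 1 = 108 − 36 + 1 = 73 bp.

73 bp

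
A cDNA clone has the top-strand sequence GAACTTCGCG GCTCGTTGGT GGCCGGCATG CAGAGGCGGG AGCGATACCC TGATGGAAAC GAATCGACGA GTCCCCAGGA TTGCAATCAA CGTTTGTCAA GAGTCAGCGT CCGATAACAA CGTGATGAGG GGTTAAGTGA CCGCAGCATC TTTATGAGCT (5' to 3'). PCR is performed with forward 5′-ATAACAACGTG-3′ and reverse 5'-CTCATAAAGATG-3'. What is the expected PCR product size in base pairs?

45 bp

The forward primer matches the template at positions 114–124.
Reverse complement of the reverse primer: CATCTTTATGAG. This occurs on the top strand at positions 147–158.
Product length = (reverse-primer end) − (forward-primer start) + 1 = 158 − 114 + 1 = 45 bp.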